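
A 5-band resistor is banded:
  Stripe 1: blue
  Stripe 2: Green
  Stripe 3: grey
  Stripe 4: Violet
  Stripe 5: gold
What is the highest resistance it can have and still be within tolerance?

6909000000 Ω

Blue → 6 (first significant figure)
Green → 5 (second significant figure)
Grey → 8 (third significant figure)
Violet → ×10^7 multiplier
Gold → ±5% tolerance
658 × 10000000 = 6580000000 Ω
Highest = 6580000000 × (1 + 5/100) = 6909000000 Ω.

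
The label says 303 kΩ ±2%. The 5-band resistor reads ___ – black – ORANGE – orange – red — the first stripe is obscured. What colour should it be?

303000 Ω = 303 × 10^3.
The first band gives digit 3 of the significand, and 3 is orange.

orange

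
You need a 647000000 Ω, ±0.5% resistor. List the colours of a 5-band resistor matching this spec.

647000000 Ω = 647 × 10^6.
6 → blue
4 → yellow
7 → violet
Multiplier 10^6 → blue.
±0.5% tolerance → green.

blue, yellow, violet, blue, green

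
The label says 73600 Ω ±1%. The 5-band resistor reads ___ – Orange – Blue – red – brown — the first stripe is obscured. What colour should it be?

violet

73600 Ω = 736 × 10^2.
The first band gives digit 7 of the significand, and 7 is violet.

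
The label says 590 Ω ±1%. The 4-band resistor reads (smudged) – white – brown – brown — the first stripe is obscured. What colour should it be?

green

590 Ω = 59 × 10^1.
The first band gives digit 5 of the significand, and 5 is green.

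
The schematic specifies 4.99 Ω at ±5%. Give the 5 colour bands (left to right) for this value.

yellow, white, white, silver, gold

4.99 Ω = 499 × 10^-2.
4 → yellow
9 → white
9 → white
Multiplier 10^-2 → silver.
±5% tolerance → gold.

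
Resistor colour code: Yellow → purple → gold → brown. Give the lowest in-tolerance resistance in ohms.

Yellow → 4 (first significant figure)
Violet → 7 (second significant figure)
Gold → ×0.1 multiplier
Brown → ±1% tolerance
47 × 0.1 = 4.7 Ω
Lowest = 4.7 × (1 − 1/100) = 4.653 Ω.

4.653 Ω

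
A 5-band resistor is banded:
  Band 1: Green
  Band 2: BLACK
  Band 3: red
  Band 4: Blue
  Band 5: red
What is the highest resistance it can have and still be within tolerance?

512040000 Ω

Green → 5 (first significant figure)
Black → 0 (second significant figure)
Red → 2 (third significant figure)
Blue → ×10^6 multiplier
Red → ±2% tolerance
502 × 1000000 = 502000000 Ω
Highest = 502000000 × (1 + 2/100) = 512040000 Ω.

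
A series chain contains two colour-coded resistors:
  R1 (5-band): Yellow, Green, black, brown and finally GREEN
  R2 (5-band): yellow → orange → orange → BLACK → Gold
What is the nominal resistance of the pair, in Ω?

R1: yellow, green, black → 450; brown ×10 → 4500 Ω.
R2: yellow, orange, orange → 433; black ×1 → 433 Ω.
Series: 4500 + 433 = 4933 Ω.

4933 Ω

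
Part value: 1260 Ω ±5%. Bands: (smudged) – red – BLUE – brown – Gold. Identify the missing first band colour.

1260 Ω = 126 × 10^1.
The first band gives digit 1 of the significand, and 1 is brown.

brown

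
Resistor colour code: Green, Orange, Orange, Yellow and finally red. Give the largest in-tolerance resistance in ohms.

5436600 Ω

Green → 5 (first significant figure)
Orange → 3 (second significant figure)
Orange → 3 (third significant figure)
Yellow → ×10^4 multiplier
Red → ±2% tolerance
533 × 10000 = 5330000 Ω
Largest = 5330000 × (1 + 2/100) = 5436600 Ω.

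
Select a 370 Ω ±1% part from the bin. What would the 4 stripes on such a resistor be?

370 Ω = 37 × 10^1.
3 → orange
7 → violet
Multiplier 10^1 → brown.
±1% tolerance → brown.

orange, violet, brown, brown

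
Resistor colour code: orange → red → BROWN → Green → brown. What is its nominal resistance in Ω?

32100000 Ω

Orange → 3 (first significant figure)
Red → 2 (second significant figure)
Brown → 1 (third significant figure)
Green → ×10^5 multiplier
321 × 100000 = 32100000 Ω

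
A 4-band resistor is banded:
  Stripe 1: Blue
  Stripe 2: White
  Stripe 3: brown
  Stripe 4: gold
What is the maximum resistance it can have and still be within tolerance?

724.5 Ω

Blue → 6 (first significant figure)
White → 9 (second significant figure)
Brown → ×10 multiplier
Gold → ±5% tolerance
69 × 10 = 690 Ω
Maximum = 690 × (1 + 5/100) = 724.5 Ω.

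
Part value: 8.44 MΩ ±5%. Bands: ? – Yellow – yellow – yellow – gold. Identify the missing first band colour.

grey

8440000 Ω = 844 × 10^4.
The first band gives digit 8 of the significand, and 8 is grey.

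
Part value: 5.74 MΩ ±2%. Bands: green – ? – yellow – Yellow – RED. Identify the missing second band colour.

violet

5740000 Ω = 574 × 10^4.
The second band gives digit 7 of the significand, and 7 is violet.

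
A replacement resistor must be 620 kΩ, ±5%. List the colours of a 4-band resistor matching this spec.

620000 Ω = 62 × 10^4.
6 → blue
2 → red
Multiplier 10^4 → yellow.
±5% tolerance → gold.

blue, red, yellow, gold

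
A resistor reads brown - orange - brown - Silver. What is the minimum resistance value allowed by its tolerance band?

117 Ω

Brown → 1 (first significant figure)
Orange → 3 (second significant figure)
Brown → ×10 multiplier
Silver → ±10% tolerance
13 × 10 = 130 Ω
Minimum = 130 × (1 − 10/100) = 117 Ω.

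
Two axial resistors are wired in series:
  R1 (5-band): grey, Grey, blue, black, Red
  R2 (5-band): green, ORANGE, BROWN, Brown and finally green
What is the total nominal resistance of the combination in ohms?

6196 Ω

R1: grey, grey, blue → 886; black ×1 → 886 Ω.
R2: green, orange, brown → 531; brown ×10 → 5310 Ω.
Series: 886 + 5310 = 6196 Ω.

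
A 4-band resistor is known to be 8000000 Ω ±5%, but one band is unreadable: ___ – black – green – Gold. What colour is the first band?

8000000 Ω = 80 × 10^5.
The first band gives digit 8 of the significand, and 8 is grey.

grey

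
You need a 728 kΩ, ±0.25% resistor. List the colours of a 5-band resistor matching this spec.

728000 Ω = 728 × 10^3.
7 → violet
2 → red
8 → grey
Multiplier 10^3 → orange.
±0.25% tolerance → blue.

violet, red, grey, orange, blue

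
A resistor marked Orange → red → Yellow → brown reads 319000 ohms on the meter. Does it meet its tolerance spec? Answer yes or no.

yes

Orange → 3 (first significant figure)
Red → 2 (second significant figure)
Yellow → ×10^4 multiplier
Brown → ±1% tolerance
32 × 10000 = 320000 Ω
Allowed range: 316800 Ω to 323200 Ω.
319000 ohms lies inside that range.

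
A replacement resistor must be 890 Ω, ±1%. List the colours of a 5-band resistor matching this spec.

890 Ω = 890 × 10^0.
8 → grey
9 → white
0 → black
Multiplier 10^0 → black.
±1% tolerance → brown.

grey, white, black, black, brown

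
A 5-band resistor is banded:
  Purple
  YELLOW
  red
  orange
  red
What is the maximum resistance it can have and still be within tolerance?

Violet → 7 (first significant figure)
Yellow → 4 (second significant figure)
Red → 2 (third significant figure)
Orange → ×10^3 multiplier
Red → ±2% tolerance
742 × 1000 = 742000 Ω
Maximum = 742000 × (1 + 2/100) = 756840 Ω.

756840 Ω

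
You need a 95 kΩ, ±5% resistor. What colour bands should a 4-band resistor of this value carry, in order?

white, green, orange, gold

95000 Ω = 95 × 10^3.
9 → white
5 → green
Multiplier 10^3 → orange.
±5% tolerance → gold.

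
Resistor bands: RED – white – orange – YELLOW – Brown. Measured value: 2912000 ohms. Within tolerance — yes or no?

yes

Red → 2 (first significant figure)
White → 9 (second significant figure)
Orange → 3 (third significant figure)
Yellow → ×10^4 multiplier
Brown → ±1% tolerance
293 × 10000 = 2930000 Ω
Allowed range: 2900700 Ω to 2959300 Ω.
2912000 ohms lies inside that range.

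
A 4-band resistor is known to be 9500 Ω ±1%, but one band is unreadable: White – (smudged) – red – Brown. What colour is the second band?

9500 Ω = 95 × 10^2.
The second band gives digit 5 of the significand, and 5 is green.

green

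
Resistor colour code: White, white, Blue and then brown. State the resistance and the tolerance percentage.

White → 9 (first significant figure)
White → 9 (second significant figure)
Blue → ×10^6 multiplier
Brown → ±1% tolerance
99 × 1000000 = 99000000 Ω

99000000 Ω ±1%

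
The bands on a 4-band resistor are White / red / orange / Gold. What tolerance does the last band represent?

±5%

The last band, gold, is the tolerance band.
Gold corresponds to ±5%.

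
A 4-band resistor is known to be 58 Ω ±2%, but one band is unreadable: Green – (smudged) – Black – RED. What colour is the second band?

58 Ω = 58 × 10^0.
The second band gives digit 8 of the significand, and 8 is grey.

grey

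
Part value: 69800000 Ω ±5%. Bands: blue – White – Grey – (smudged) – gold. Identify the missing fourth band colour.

green

69800000 Ω = 698 × 10^5.
The fourth band is the multiplier, 10^5, which is green.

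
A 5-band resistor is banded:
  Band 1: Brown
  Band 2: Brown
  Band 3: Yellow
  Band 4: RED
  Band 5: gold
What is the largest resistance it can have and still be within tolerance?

11970 Ω

Brown → 1 (first significant figure)
Brown → 1 (second significant figure)
Yellow → 4 (third significant figure)
Red → ×10^2 multiplier
Gold → ±5% tolerance
114 × 100 = 11400 Ω
Largest = 11400 × (1 + 5/100) = 11970 Ω.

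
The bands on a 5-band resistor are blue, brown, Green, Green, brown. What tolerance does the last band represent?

±1%

The last band, brown, is the tolerance band.
Brown corresponds to ±1%.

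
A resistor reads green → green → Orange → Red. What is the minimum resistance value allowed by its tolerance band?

53900 Ω

Green → 5 (first significant figure)
Green → 5 (second significant figure)
Orange → ×10^3 multiplier
Red → ±2% tolerance
55 × 1000 = 55000 Ω
Minimum = 55000 × (1 − 2/100) = 53900 Ω.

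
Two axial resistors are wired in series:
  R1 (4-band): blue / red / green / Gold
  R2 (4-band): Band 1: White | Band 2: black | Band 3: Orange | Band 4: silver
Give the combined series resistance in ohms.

6290000 Ω

R1: blue, red → 62; green ×10^5 → 6200000 Ω.
R2: white, black → 90; orange ×10^3 → 90000 Ω.
Series: 6200000 + 90000 = 6290000 Ω.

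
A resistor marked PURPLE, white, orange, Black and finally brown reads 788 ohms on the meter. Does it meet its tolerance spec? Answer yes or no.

yes

Violet → 7 (first significant figure)
White → 9 (second significant figure)
Orange → 3 (third significant figure)
Black → ×1 multiplier
Brown → ±1% tolerance
793 × 1 = 793 Ω
Allowed range: 785.07 Ω to 800.93 Ω.
788 ohms lies inside that range.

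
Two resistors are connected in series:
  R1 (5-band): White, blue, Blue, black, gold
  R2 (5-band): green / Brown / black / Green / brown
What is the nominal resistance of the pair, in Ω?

51000966 Ω

R1: white, blue, blue → 966; black ×1 → 966 Ω.
R2: green, brown, black → 510; green ×10^5 → 51000000 Ω.
Series: 966 + 51000000 = 51000966 Ω.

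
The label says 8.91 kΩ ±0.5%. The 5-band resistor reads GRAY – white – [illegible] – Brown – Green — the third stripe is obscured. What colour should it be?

8910 Ω = 891 × 10^1.
The third band gives digit 1 of the significand, and 1 is brown.

brown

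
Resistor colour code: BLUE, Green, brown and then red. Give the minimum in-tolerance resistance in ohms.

637 Ω

Blue → 6 (first significant figure)
Green → 5 (second significant figure)
Brown → ×10 multiplier
Red → ±2% tolerance
65 × 10 = 650 Ω
Minimum = 650 × (1 − 2/100) = 637 Ω.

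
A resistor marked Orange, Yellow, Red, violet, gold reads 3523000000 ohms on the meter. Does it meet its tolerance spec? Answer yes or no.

Orange → 3 (first significant figure)
Yellow → 4 (second significant figure)
Red → 2 (third significant figure)
Violet → ×10^7 multiplier
Gold → ±5% tolerance
342 × 10000000 = 3420000000 Ω
Allowed range: 3249000000 Ω to 3591000000 Ω.
3523000000 ohms lies inside that range.

yes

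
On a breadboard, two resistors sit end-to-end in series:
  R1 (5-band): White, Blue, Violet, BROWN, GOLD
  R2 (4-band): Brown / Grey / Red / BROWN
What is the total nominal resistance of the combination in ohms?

R1: white, blue, violet → 967; brown ×10 → 9670 Ω.
R2: brown, grey → 18; red ×10^2 → 1800 Ω.
Series: 9670 + 1800 = 11470 Ω.

11470 Ω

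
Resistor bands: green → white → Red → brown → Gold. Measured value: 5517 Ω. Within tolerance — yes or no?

no

Green → 5 (first significant figure)
White → 9 (second significant figure)
Red → 2 (third significant figure)
Brown → ×10 multiplier
Gold → ±5% tolerance
592 × 10 = 5920 Ω
Allowed range: 5624 Ω to 6216 Ω.
5517 Ω lies outside that range.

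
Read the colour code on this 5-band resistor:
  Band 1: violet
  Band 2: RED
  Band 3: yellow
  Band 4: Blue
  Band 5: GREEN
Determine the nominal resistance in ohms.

724000000 Ω

Violet → 7 (first significant figure)
Red → 2 (second significant figure)
Yellow → 4 (third significant figure)
Blue → ×10^6 multiplier
724 × 1000000 = 724000000 Ω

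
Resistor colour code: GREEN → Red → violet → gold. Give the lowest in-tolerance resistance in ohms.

494000000 Ω

Green → 5 (first significant figure)
Red → 2 (second significant figure)
Violet → ×10^7 multiplier
Gold → ±5% tolerance
52 × 10000000 = 520000000 Ω
Lowest = 520000000 × (1 − 5/100) = 494000000 Ω.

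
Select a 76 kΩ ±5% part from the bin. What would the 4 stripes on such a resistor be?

76000 Ω = 76 × 10^3.
7 → violet
6 → blue
Multiplier 10^3 → orange.
±5% tolerance → gold.

violet, blue, orange, gold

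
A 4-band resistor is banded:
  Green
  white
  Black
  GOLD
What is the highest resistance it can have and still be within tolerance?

Green → 5 (first significant figure)
White → 9 (second significant figure)
Black → ×1 multiplier
Gold → ±5% tolerance
59 × 1 = 59 Ω
Highest = 59 × (1 + 5/100) = 61.95 Ω.

61.95 Ω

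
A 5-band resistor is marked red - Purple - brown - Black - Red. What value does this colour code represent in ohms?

271 Ω

Red → 2 (first significant figure)
Violet → 7 (second significant figure)
Brown → 1 (third significant figure)
Black → ×1 multiplier
271 × 1 = 271 Ω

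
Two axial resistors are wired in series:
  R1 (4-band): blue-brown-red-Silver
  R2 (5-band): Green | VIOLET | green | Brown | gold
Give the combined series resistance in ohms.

R1: blue, brown → 61; red ×10^2 → 6100 Ω.
R2: green, violet, green → 575; brown ×10 → 5750 Ω.
Series: 6100 + 5750 = 11850 Ω.

11850 Ω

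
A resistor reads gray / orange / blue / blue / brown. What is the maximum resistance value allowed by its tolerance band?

844360000 Ω

Grey → 8 (first significant figure)
Orange → 3 (second significant figure)
Blue → 6 (third significant figure)
Blue → ×10^6 multiplier
Brown → ±1% tolerance
836 × 1000000 = 836000000 Ω
Maximum = 836000000 × (1 + 1/100) = 844360000 Ω.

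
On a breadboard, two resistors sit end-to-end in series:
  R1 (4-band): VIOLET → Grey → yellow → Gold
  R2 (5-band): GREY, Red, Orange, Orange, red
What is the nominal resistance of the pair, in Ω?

1603000 Ω

R1: violet, grey → 78; yellow ×10^4 → 780000 Ω.
R2: grey, red, orange → 823; orange ×10^3 → 823000 Ω.
Series: 780000 + 823000 = 1603000 Ω.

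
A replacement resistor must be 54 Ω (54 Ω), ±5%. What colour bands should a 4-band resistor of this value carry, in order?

green, yellow, black, gold

54 Ω = 54 × 10^0.
5 → green
4 → yellow
Multiplier 10^0 → black.
±5% tolerance → gold.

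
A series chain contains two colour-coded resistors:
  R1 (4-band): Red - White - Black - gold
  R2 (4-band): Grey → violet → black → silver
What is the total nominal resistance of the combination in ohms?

R1: red, white → 29; black ×1 → 29 Ω.
R2: grey, violet → 87; black ×1 → 87 Ω.
Series: 29 + 87 = 116 Ω.

116 Ω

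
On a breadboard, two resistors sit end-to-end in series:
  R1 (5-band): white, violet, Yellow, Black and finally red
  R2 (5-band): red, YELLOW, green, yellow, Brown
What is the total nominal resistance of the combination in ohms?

2450974 Ω

R1: white, violet, yellow → 974; black ×1 → 974 Ω.
R2: red, yellow, green → 245; yellow ×10^4 → 2450000 Ω.
Series: 974 + 2450000 = 2450974 Ω.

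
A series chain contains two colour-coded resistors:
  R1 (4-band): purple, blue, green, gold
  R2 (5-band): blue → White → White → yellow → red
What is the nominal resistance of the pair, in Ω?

14590000 Ω

R1: violet, blue → 76; green ×10^5 → 7600000 Ω.
R2: blue, white, white → 699; yellow ×10^4 → 6990000 Ω.
Series: 7600000 + 6990000 = 14590000 Ω.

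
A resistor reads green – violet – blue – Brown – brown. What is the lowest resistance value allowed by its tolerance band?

5702.4 Ω

Green → 5 (first significant figure)
Violet → 7 (second significant figure)
Blue → 6 (third significant figure)
Brown → ×10 multiplier
Brown → ±1% tolerance
576 × 10 = 5760 Ω
Lowest = 5760 × (1 − 1/100) = 5702.4 Ω.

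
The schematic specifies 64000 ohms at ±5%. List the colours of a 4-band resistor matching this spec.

64000 Ω = 64 × 10^3.
6 → blue
4 → yellow
Multiplier 10^3 → orange.
±5% tolerance → gold.

blue, yellow, orange, gold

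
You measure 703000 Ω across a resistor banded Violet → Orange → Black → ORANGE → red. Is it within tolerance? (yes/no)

no

Violet → 7 (first significant figure)
Orange → 3 (second significant figure)
Black → 0 (third significant figure)
Orange → ×10^3 multiplier
Red → ±2% tolerance
730 × 1000 = 730000 Ω
Allowed range: 715400 Ω to 744600 Ω.
703000 Ω lies outside that range.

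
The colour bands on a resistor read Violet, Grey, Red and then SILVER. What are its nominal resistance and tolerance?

Violet → 7 (first significant figure)
Grey → 8 (second significant figure)
Red → ×10^2 multiplier
Silver → ±10% tolerance
78 × 100 = 7800 Ω

7800 Ω ±10%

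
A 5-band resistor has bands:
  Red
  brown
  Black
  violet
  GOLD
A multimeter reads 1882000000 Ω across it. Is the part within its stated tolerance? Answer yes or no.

no

Red → 2 (first significant figure)
Brown → 1 (second significant figure)
Black → 0 (third significant figure)
Violet → ×10^7 multiplier
Gold → ±5% tolerance
210 × 10000000 = 2100000000 Ω
Allowed range: 1995000000 Ω to 2205000000 Ω.
1882000000 Ω lies outside that range.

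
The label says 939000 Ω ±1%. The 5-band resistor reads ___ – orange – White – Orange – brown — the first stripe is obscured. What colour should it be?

939000 Ω = 939 × 10^3.
The first band gives digit 9 of the significand, and 9 is white.

white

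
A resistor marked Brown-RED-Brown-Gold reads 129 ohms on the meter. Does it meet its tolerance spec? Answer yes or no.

Brown → 1 (first significant figure)
Red → 2 (second significant figure)
Brown → ×10 multiplier
Gold → ±5% tolerance
12 × 10 = 120 Ω
Allowed range: 114 Ω to 126 Ω.
129 ohms lies outside that range.

no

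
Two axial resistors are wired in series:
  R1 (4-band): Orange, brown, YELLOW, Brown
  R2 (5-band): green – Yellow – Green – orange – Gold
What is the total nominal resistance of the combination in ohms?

855000 Ω

R1: orange, brown → 31; yellow ×10^4 → 310000 Ω.
R2: green, yellow, green → 545; orange ×10^3 → 545000 Ω.
Series: 310000 + 545000 = 855000 Ω.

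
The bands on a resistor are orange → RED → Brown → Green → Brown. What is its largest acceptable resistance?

32421000 Ω

Orange → 3 (first significant figure)
Red → 2 (second significant figure)
Brown → 1 (third significant figure)
Green → ×10^5 multiplier
Brown → ±1% tolerance
321 × 100000 = 32100000 Ω
Largest = 32100000 × (1 + 1/100) = 32421000 Ω.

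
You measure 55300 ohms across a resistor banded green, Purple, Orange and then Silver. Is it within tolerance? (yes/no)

Green → 5 (first significant figure)
Violet → 7 (second significant figure)
Orange → ×10^3 multiplier
Silver → ±10% tolerance
57 × 1000 = 57000 Ω
Allowed range: 51300 Ω to 62700 Ω.
55300 ohms lies inside that range.

yes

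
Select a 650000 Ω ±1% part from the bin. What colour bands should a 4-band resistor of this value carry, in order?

650000 Ω = 65 × 10^4.
6 → blue
5 → green
Multiplier 10^4 → yellow.
±1% tolerance → brown.

blue, green, yellow, brown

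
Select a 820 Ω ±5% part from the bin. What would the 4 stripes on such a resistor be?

820 Ω = 82 × 10^1.
8 → grey
2 → red
Multiplier 10^1 → brown.
±5% tolerance → gold.

grey, red, brown, gold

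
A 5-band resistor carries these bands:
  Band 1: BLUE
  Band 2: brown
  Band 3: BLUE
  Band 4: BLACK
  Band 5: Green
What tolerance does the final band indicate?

The last band, green, is the tolerance band.
Green corresponds to ±0.5%.

±0.5%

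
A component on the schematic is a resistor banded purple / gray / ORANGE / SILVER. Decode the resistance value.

78000 Ω

Violet → 7 (first significant figure)
Grey → 8 (second significant figure)
Orange → ×10^3 multiplier
78 × 1000 = 78000 Ω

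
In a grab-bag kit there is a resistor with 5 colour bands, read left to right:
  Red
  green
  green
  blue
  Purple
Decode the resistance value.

Red → 2 (first significant figure)
Green → 5 (second significant figure)
Green → 5 (third significant figure)
Blue → ×10^6 multiplier
255 × 1000000 = 255000000 Ω

255000000 Ω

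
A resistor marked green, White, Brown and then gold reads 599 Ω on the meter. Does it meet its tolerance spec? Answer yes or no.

Green → 5 (first significant figure)
White → 9 (second significant figure)
Brown → ×10 multiplier
Gold → ±5% tolerance
59 × 10 = 590 Ω
Allowed range: 560.5 Ω to 619.5 Ω.
599 Ω lies inside that range.

yes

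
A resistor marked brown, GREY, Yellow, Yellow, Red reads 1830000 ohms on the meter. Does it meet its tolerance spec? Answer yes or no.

yes

Brown → 1 (first significant figure)
Grey → 8 (second significant figure)
Yellow → 4 (third significant figure)
Yellow → ×10^4 multiplier
Red → ±2% tolerance
184 × 10000 = 1840000 Ω
Allowed range: 1803200 Ω to 1876800 Ω.
1830000 ohms lies inside that range.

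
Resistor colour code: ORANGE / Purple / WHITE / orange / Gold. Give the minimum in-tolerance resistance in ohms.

Orange → 3 (first significant figure)
Violet → 7 (second significant figure)
White → 9 (third significant figure)
Orange → ×10^3 multiplier
Gold → ±5% tolerance
379 × 1000 = 379000 Ω
Minimum = 379000 × (1 − 5/100) = 360050 Ω.

360050 Ω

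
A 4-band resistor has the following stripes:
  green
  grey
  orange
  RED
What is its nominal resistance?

58000 Ω

Green → 5 (first significant figure)
Grey → 8 (second significant figure)
Orange → ×10^3 multiplier
58 × 1000 = 58000 Ω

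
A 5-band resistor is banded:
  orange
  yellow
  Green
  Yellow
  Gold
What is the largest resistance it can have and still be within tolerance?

3622500 Ω

Orange → 3 (first significant figure)
Yellow → 4 (second significant figure)
Green → 5 (third significant figure)
Yellow → ×10^4 multiplier
Gold → ±5% tolerance
345 × 10000 = 3450000 Ω
Largest = 3450000 × (1 + 5/100) = 3622500 Ω.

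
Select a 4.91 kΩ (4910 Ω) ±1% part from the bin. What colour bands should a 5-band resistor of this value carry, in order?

4910 Ω = 491 × 10^1.
4 → yellow
9 → white
1 → brown
Multiplier 10^1 → brown.
±1% tolerance → brown.

yellow, white, brown, brown, brown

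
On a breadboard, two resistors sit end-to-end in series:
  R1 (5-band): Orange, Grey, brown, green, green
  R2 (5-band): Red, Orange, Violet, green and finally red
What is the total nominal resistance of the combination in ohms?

R1: orange, grey, brown → 381; green ×10^5 → 38100000 Ω.
R2: red, orange, violet → 237; green ×10^5 → 23700000 Ω.
Series: 38100000 + 23700000 = 61800000 Ω.

61800000 Ω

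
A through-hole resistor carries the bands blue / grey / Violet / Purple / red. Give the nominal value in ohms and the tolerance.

Blue → 6 (first significant figure)
Grey → 8 (second significant figure)
Violet → 7 (third significant figure)
Violet → ×10^7 multiplier
Red → ±2% tolerance
687 × 10000000 = 6870000000 Ω

6870000000 Ω ±2%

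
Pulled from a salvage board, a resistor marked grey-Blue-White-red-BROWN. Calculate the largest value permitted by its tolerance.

87769 Ω

Grey → 8 (first significant figure)
Blue → 6 (second significant figure)
White → 9 (third significant figure)
Red → ×10^2 multiplier
Brown → ±1% tolerance
869 × 100 = 86900 Ω
Largest = 86900 × (1 + 1/100) = 87769 Ω.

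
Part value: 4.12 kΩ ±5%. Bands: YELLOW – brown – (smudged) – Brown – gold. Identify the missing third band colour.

red

4120 Ω = 412 × 10^1.
The third band gives digit 2 of the significand, and 2 is red.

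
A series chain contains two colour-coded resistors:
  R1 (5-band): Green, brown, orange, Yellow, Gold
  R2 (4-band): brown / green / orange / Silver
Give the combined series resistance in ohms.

5145000 Ω

R1: green, brown, orange → 513; yellow ×10^4 → 5130000 Ω.
R2: brown, green → 15; orange ×10^3 → 15000 Ω.
Series: 5130000 + 15000 = 5145000 Ω.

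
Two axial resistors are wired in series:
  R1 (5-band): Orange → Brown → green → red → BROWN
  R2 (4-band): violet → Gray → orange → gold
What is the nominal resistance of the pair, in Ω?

109500 Ω

R1: orange, brown, green → 315; red ×10^2 → 31500 Ω.
R2: violet, grey → 78; orange ×10^3 → 78000 Ω.
Series: 31500 + 78000 = 109500 Ω.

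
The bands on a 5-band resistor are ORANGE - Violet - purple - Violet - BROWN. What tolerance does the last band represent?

The last band, brown, is the tolerance band.
Brown corresponds to ±1%.

±1%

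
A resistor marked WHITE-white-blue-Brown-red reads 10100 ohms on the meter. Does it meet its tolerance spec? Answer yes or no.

White → 9 (first significant figure)
White → 9 (second significant figure)
Blue → 6 (third significant figure)
Brown → ×10 multiplier
Red → ±2% tolerance
996 × 10 = 9960 Ω
Allowed range: 9760.8 Ω to 10159.2 Ω.
10100 ohms lies inside that range.

yes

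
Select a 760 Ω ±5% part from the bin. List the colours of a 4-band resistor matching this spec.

violet, blue, brown, gold

760 Ω = 76 × 10^1.
7 → violet
6 → blue
Multiplier 10^1 → brown.
±5% tolerance → gold.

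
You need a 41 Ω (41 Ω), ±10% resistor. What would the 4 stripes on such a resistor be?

yellow, brown, black, silver

41 Ω = 41 × 10^0.
4 → yellow
1 → brown
Multiplier 10^0 → black.
±10% tolerance → silver.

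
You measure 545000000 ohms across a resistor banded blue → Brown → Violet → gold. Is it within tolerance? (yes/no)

no

Blue → 6 (first significant figure)
Brown → 1 (second significant figure)
Violet → ×10^7 multiplier
Gold → ±5% tolerance
61 × 10000000 = 610000000 Ω
Allowed range: 579500000 Ω to 640500000 Ω.
545000000 ohms lies outside that range.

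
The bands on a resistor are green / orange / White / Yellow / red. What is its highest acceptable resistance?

5497800 Ω

Green → 5 (first significant figure)
Orange → 3 (second significant figure)
White → 9 (third significant figure)
Yellow → ×10^4 multiplier
Red → ±2% tolerance
539 × 10000 = 5390000 Ω
Highest = 5390000 × (1 + 2/100) = 5497800 Ω.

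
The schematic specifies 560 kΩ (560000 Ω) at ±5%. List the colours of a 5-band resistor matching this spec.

560000 Ω = 560 × 10^3.
5 → green
6 → blue
0 → black
Multiplier 10^3 → orange.
±5% tolerance → gold.

green, blue, black, orange, gold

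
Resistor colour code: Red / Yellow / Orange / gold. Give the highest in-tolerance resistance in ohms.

25200 Ω

Red → 2 (first significant figure)
Yellow → 4 (second significant figure)
Orange → ×10^3 multiplier
Gold → ±5% tolerance
24 × 1000 = 24000 Ω
Highest = 24000 × (1 + 5/100) = 25200 Ω.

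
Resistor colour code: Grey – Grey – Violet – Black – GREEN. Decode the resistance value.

Grey → 8 (first significant figure)
Grey → 8 (second significant figure)
Violet → 7 (third significant figure)
Black → ×1 multiplier
887 × 1 = 887 Ω

887 Ω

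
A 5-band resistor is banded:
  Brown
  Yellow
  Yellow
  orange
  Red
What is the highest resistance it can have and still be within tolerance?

146880 Ω

Brown → 1 (first significant figure)
Yellow → 4 (second significant figure)
Yellow → 4 (third significant figure)
Orange → ×10^3 multiplier
Red → ±2% tolerance
144 × 1000 = 144000 Ω
Highest = 144000 × (1 + 2/100) = 146880 Ω.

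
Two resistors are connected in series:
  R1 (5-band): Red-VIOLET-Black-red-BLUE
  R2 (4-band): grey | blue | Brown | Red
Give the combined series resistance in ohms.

27860 Ω

R1: red, violet, black → 270; red ×10^2 → 27000 Ω.
R2: grey, blue → 86; brown ×10 → 860 Ω.
Series: 27000 + 860 = 27860 Ω.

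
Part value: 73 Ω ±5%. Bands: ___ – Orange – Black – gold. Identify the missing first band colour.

73 Ω = 73 × 10^0.
The first band gives digit 7 of the significand, and 7 is violet.

violet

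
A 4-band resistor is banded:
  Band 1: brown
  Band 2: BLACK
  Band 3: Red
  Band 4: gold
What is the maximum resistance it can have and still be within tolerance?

Brown → 1 (first significant figure)
Black → 0 (second significant figure)
Red → ×10^2 multiplier
Gold → ±5% tolerance
10 × 100 = 1000 Ω
Maximum = 1000 × (1 + 5/100) = 1050 Ω.

1050 Ω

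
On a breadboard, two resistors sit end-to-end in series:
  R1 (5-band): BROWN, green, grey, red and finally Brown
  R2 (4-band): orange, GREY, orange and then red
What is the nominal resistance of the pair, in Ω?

R1: brown, green, grey → 158; red ×10^2 → 15800 Ω.
R2: orange, grey → 38; orange ×10^3 → 38000 Ω.
Series: 15800 + 38000 = 53800 Ω.

53800 Ω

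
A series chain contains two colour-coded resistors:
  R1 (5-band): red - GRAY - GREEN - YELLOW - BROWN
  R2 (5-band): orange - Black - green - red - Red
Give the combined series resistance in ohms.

R1: red, grey, green → 285; yellow ×10^4 → 2850000 Ω.
R2: orange, black, green → 305; red ×10^2 → 30500 Ω.
Series: 2850000 + 30500 = 2880500 Ω.

2880500 Ω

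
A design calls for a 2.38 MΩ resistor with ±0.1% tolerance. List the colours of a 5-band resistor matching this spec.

red, orange, grey, yellow, violet

2380000 Ω = 238 × 10^4.
2 → red
3 → orange
8 → grey
Multiplier 10^4 → yellow.
±0.1% tolerance → violet.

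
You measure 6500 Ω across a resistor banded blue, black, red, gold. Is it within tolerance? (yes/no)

Blue → 6 (first significant figure)
Black → 0 (second significant figure)
Red → ×10^2 multiplier
Gold → ±5% tolerance
60 × 100 = 6000 Ω
Allowed range: 5700 Ω to 6300 Ω.
6500 Ω lies outside that range.

no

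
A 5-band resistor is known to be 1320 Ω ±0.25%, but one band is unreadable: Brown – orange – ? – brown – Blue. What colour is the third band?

1320 Ω = 132 × 10^1.
The third band gives digit 2 of the significand, and 2 is red.

red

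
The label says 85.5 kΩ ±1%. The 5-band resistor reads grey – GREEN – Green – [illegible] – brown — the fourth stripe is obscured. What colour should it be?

85500 Ω = 855 × 10^2.
The fourth band is the multiplier, 10^2, which is red.

red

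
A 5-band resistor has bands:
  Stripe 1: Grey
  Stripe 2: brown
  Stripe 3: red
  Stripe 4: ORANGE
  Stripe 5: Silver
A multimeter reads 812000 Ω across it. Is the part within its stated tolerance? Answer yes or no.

yes

Grey → 8 (first significant figure)
Brown → 1 (second significant figure)
Red → 2 (third significant figure)
Orange → ×10^3 multiplier
Silver → ±10% tolerance
812 × 1000 = 812000 Ω
Allowed range: 730800 Ω to 893200 Ω.
812000 Ω lies inside that range.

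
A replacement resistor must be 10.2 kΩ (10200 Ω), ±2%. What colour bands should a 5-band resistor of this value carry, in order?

10200 Ω = 102 × 10^2.
1 → brown
0 → black
2 → red
Multiplier 10^2 → red.
±2% tolerance → red.

brown, black, red, red, red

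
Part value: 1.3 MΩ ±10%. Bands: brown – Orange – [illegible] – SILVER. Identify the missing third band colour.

1300000 Ω = 13 × 10^5.
The third band is the multiplier, 10^5, which is green.

green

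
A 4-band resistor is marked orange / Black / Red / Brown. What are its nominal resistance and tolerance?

Orange → 3 (first significant figure)
Black → 0 (second significant figure)
Red → ×10^2 multiplier
Brown → ±1% tolerance
30 × 100 = 3000 Ω

3000 Ω ±1%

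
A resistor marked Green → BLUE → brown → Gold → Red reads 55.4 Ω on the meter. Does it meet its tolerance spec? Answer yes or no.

yes

Green → 5 (first significant figure)
Blue → 6 (second significant figure)
Brown → 1 (third significant figure)
Gold → ×0.1 multiplier
Red → ±2% tolerance
561 × 0.1 = 56.1 Ω
Allowed range: 54.978 Ω to 57.222 Ω.
55.4 Ω lies inside that range.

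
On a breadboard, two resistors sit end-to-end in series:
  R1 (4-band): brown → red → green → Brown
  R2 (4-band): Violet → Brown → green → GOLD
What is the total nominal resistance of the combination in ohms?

8300000 Ω

R1: brown, red → 12; green ×10^5 → 1200000 Ω.
R2: violet, brown → 71; green ×10^5 → 7100000 Ω.
Series: 1200000 + 7100000 = 8300000 Ω.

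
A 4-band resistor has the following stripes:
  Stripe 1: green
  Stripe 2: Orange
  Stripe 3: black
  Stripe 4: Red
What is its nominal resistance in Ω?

53 Ω

Green → 5 (first significant figure)
Orange → 3 (second significant figure)
Black → ×1 multiplier
53 × 1 = 53 Ω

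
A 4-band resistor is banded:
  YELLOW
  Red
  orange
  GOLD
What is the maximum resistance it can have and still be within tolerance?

Yellow → 4 (first significant figure)
Red → 2 (second significant figure)
Orange → ×10^3 multiplier
Gold → ±5% tolerance
42 × 1000 = 42000 Ω
Maximum = 42000 × (1 + 5/100) = 44100 Ω.

44100 Ω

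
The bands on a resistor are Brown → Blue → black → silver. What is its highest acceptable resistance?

17.6 Ω

Brown → 1 (first significant figure)
Blue → 6 (second significant figure)
Black → ×1 multiplier
Silver → ±10% tolerance
16 × 1 = 16 Ω
Highest = 16 × (1 + 10/100) = 17.6 Ω.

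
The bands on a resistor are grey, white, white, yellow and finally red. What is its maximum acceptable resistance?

Grey → 8 (first significant figure)
White → 9 (second significant figure)
White → 9 (third significant figure)
Yellow → ×10^4 multiplier
Red → ±2% tolerance
899 × 10000 = 8990000 Ω
Maximum = 8990000 × (1 + 2/100) = 9169800 Ω.

9169800 Ω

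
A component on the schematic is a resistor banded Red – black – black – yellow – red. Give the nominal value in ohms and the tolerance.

Red → 2 (first significant figure)
Black → 0 (second significant figure)
Black → 0 (third significant figure)
Yellow → ×10^4 multiplier
Red → ±2% tolerance
200 × 10000 = 2000000 Ω

2000000 Ω ±2%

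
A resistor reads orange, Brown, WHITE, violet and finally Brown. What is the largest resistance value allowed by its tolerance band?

Orange → 3 (first significant figure)
Brown → 1 (second significant figure)
White → 9 (third significant figure)
Violet → ×10^7 multiplier
Brown → ±1% tolerance
319 × 10000000 = 3190000000 Ω
Largest = 3190000000 × (1 + 1/100) = 3221900000 Ω.

3221900000 Ω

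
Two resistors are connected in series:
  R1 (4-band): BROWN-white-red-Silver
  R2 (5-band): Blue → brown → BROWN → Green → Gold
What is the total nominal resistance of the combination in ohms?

61101900 Ω

R1: brown, white → 19; red ×10^2 → 1900 Ω.
R2: blue, brown, brown → 611; green ×10^5 → 61100000 Ω.
Series: 1900 + 61100000 = 61101900 Ω.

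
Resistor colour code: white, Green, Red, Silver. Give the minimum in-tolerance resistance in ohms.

White → 9 (first significant figure)
Green → 5 (second significant figure)
Red → ×10^2 multiplier
Silver → ±10% tolerance
95 × 100 = 9500 Ω
Minimum = 9500 × (1 − 10/100) = 8550 Ω.

8550 Ω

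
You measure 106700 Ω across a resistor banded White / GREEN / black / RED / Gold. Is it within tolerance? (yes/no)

no

White → 9 (first significant figure)
Green → 5 (second significant figure)
Black → 0 (third significant figure)
Red → ×10^2 multiplier
Gold → ±5% tolerance
950 × 100 = 95000 Ω
Allowed range: 90250 Ω to 99750 Ω.
106700 Ω lies outside that range.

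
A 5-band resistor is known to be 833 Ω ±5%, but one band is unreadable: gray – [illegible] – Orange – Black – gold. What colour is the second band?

orange

833 Ω = 833 × 10^0.
The second band gives digit 3 of the significand, and 3 is orange.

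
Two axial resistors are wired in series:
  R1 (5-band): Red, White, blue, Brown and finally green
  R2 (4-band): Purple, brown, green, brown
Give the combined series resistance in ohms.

R1: red, white, blue → 296; brown ×10 → 2960 Ω.
R2: violet, brown → 71; green ×10^5 → 7100000 Ω.
Series: 2960 + 7100000 = 7102960 Ω.

7102960 Ω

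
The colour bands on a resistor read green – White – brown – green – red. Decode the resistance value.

59100000 Ω

Green → 5 (first significant figure)
White → 9 (second significant figure)
Brown → 1 (third significant figure)
Green → ×10^5 multiplier
591 × 100000 = 59100000 Ω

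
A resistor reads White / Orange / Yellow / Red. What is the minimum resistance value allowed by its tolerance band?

White → 9 (first significant figure)
Orange → 3 (second significant figure)
Yellow → ×10^4 multiplier
Red → ±2% tolerance
93 × 10000 = 930000 Ω
Minimum = 930000 × (1 − 2/100) = 911400 Ω.

911400 Ω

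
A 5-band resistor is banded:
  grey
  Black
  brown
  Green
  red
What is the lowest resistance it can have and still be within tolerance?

Grey → 8 (first significant figure)
Black → 0 (second significant figure)
Brown → 1 (third significant figure)
Green → ×10^5 multiplier
Red → ±2% tolerance
801 × 100000 = 80100000 Ω
Lowest = 80100000 × (1 − 2/100) = 78498000 Ω.

78498000 Ω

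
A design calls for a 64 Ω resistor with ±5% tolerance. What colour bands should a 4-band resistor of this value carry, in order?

blue, yellow, black, gold

64 Ω = 64 × 10^0.
6 → blue
4 → yellow
Multiplier 10^0 → black.
±5% tolerance → gold.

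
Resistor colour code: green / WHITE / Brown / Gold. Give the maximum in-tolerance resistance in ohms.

619.5 Ω

Green → 5 (first significant figure)
White → 9 (second significant figure)
Brown → ×10 multiplier
Gold → ±5% tolerance
59 × 10 = 590 Ω
Maximum = 590 × (1 + 5/100) = 619.5 Ω.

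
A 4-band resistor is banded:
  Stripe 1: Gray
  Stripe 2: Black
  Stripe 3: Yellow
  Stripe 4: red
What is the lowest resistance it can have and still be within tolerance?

784000 Ω

Grey → 8 (first significant figure)
Black → 0 (second significant figure)
Yellow → ×10^4 multiplier
Red → ±2% tolerance
80 × 10000 = 800000 Ω
Lowest = 800000 × (1 − 2/100) = 784000 Ω.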